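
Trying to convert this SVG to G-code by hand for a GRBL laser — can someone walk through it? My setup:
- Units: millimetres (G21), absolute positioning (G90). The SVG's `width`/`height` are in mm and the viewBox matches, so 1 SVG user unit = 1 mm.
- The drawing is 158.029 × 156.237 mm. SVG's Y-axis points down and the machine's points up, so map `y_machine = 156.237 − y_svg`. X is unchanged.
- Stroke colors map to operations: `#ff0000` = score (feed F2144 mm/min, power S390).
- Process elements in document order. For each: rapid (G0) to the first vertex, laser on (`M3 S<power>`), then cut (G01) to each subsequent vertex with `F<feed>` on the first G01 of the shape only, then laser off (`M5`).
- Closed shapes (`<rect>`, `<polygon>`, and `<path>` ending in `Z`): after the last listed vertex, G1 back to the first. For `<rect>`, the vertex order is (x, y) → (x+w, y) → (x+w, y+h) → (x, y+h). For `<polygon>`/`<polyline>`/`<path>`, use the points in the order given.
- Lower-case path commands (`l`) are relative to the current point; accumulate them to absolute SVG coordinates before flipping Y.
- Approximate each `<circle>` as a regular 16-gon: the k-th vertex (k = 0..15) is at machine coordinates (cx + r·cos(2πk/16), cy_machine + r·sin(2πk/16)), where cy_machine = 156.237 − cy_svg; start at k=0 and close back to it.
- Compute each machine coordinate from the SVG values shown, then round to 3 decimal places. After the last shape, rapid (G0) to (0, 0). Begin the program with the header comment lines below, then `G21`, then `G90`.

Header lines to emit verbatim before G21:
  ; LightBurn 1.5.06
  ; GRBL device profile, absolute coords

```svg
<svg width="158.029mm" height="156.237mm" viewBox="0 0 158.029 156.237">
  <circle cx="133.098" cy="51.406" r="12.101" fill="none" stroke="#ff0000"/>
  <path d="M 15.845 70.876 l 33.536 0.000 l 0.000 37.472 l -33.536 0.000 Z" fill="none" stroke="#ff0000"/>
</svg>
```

1 u = 1 mm; y_m = 156.237 − y.

[1] `<circle>` circle, #ff0000→score S390 F2144: (145.199,104.831) → (144.278,109.462) → (141.655,113.388) → (137.729,116.011) → (133.098,116.932) → (128.467,116.011) → (124.541,113.388) → (121.918,109.462) → (120.997,104.831) → (121.918,100.200) → (124.541,96.274) → (128.467,93.651) → (133.098,92.730) → (137.729,93.651) → (141.655,96.274) → (144.278,100.200) → (145.199,104.831) (closed)

[2] `<path>` rectangle, #ff0000→score S390 F2144: (15.845,85.361) → (49.381,85.361) → (49.381,47.889) → (15.845,47.889) → (15.845,85.361) (closed)

; LightBurn 1.5.06
; GRBL device profile, absolute coords
G21
G90
G0 X145.199 Y104.831
M3 S390
G01 X144.278 Y109.462 F2144
G01 X141.655 Y113.388
G01 X137.729 Y116.011
G01 X133.098 Y116.932
G01 X128.467 Y116.011
G01 X124.541 Y113.388
G01 X121.918 Y109.462
G01 X120.997 Y104.831
G01 X121.918 Y100.200
G01 X124.541 Y96.274
G01 X128.467 Y93.651
G01 X133.098 Y92.730
G01 X137.729 Y93.651
G01 X141.655 Y96.274
G01 X144.278 Y100.200
G01 X145.199 Y104.831
M5
G0 X15.845 Y85.361
M3 S390
G01 X49.381 Y85.361 F2144
G01 X49.381 Y47.889
G01 X15.845 Y47.889
G01 X15.845 Y85.361
M5
G0 X0.000 Y0.000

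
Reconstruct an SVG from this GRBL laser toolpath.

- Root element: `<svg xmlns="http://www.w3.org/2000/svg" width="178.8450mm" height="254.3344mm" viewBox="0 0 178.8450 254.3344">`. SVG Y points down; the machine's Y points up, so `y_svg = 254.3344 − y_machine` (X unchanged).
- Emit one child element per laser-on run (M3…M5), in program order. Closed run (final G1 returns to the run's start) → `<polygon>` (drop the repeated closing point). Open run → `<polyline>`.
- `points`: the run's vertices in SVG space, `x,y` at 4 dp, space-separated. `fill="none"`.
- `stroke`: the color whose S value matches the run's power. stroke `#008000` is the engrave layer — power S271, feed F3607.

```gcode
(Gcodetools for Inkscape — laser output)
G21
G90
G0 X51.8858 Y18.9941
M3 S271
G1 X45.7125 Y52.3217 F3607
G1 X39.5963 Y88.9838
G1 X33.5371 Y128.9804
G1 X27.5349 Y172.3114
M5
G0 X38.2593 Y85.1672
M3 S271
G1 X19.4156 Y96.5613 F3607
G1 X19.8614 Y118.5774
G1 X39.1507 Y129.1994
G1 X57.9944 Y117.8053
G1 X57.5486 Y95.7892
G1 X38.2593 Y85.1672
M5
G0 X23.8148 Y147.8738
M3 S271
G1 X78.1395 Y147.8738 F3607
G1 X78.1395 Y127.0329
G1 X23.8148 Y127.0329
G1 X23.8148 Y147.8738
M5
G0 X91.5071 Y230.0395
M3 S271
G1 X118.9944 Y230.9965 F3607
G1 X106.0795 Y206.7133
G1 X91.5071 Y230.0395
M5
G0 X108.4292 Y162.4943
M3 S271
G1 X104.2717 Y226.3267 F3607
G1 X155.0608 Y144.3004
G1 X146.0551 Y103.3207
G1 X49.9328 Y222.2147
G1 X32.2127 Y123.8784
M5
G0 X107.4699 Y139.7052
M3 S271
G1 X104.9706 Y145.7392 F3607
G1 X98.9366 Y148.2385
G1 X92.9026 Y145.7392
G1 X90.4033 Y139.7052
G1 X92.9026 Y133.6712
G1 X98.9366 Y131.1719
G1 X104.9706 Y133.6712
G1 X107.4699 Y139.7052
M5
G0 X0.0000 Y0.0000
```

<svg xmlns="http://www.w3.org/2000/svg" width="178.8450mm" height="254.3344mm" viewBox="0 0 178.8450 254.3344">
  <polyline points="51.8858,235.3403 45.7125,202.0127 39.5963,165.3506 33.5371,125.3540 27.5349,82.0230" fill="none" stroke="#008000"/>
  <polygon points="38.2593,169.1672 19.4156,157.7731 19.8614,135.7570 39.1507,125.1350 57.9944,136.5291 57.5486,158.5452" fill="none" stroke="#008000"/>
  <polygon points="23.8148,106.4606 78.1395,106.4606 78.1395,127.3015 23.8148,127.3015" fill="none" stroke="#008000"/>
  <polygon points="91.5071,24.2949 118.9944,23.3379 106.0795,47.6211" fill="none" stroke="#008000"/>
  <polyline points="108.4292,91.8401 104.2717,28.0077 155.0608,110.0340 146.0551,151.0137 49.9328,32.1197 32.2127,130.4560" fill="none" stroke="#008000"/>
  <polygon points="107.4699,114.6292 104.9706,108.5952 98.9366,106.0959 92.9026,108.5952 90.4033,114.6292 92.9026,120.6632 98.9366,123.1625 104.9706,120.6632" fill="none" stroke="#008000"/>
</svg>

Machine Y-up, SVG Y-down with viewBox height 254.3344, so y_svg = 254.3344 − y_machine; X carries over. Every run uses S271, so all elements get stroke `#008000` (engrave).

Run 1: The run is open, so emit a `<polyline>` with points (Y-flipped): 51.8858,235.3403 45.7125,202.0127 39.5963,165.3506 33.5371,125.3540 27.5349,82.0230.

Run 2: The run returns to its start, so emit a `<polygon>` with points (Y-flipped): 38.2593,169.1672 19.4156,157.7731 19.8614,135.7570 39.1507,125.1350 57.9944,136.5291 57.5486,158.5452.

Run 3: The run returns to its start, so emit a `<polygon>` with points (Y-flipped): 23.8148,106.4606 78.1395,106.4606 78.1395,127.3015 23.8148,127.3015.

Run 4: The run returns to its start, so emit a `<polygon>` with points (Y-flipped): 91.5071,24.2949 118.9944,23.3379 106.0795,47.6211.

Run 5: The run is open, so emit a `<polyline>` with points (Y-flipped): 108.4292,91.8401 104.2717,28.0077 155.0608,110.0340 146.0551,151.0137 49.9328,32.1197 32.2127,130.4560.

Run 6: The run returns to its start, so emit a `<polygon>` with points (Y-flipped): 107.4699,114.6292 104.9706,108.5952 98.9366,106.0959 92.9026,108.5952 90.4033,114.6292 92.9026,120.6632 98.9366,123.1625 104.9706,120.6632.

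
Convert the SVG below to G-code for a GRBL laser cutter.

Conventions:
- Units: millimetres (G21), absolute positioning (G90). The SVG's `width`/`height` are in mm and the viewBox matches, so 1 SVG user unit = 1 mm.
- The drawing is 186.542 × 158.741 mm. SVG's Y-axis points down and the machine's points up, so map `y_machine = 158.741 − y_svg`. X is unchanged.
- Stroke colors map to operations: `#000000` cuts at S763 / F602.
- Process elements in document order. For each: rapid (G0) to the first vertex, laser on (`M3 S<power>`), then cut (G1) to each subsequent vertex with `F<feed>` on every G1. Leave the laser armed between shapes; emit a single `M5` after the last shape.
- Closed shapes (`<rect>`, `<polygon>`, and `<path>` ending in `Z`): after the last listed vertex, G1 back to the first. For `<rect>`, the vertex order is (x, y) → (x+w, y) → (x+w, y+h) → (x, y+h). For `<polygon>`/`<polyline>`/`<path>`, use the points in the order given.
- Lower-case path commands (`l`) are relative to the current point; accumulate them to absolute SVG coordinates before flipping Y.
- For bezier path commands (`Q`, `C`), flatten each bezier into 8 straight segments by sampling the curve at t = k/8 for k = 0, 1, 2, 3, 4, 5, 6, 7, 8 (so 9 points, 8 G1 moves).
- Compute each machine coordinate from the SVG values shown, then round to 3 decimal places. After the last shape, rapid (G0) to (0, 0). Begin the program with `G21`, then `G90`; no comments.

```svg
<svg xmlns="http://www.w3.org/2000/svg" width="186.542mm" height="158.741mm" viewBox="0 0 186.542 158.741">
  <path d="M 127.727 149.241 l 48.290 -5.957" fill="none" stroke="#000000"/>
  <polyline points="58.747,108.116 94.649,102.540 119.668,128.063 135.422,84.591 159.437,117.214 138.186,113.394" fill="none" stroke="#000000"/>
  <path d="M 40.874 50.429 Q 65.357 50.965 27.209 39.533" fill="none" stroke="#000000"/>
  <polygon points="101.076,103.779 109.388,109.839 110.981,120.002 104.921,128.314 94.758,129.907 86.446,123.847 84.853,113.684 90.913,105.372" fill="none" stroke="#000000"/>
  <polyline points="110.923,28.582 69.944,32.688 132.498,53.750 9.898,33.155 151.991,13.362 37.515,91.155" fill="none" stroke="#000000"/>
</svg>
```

G21
G90
G0 X127.727 Y9.500
M3 S763
G1 X176.017 Y15.457 F602
G0 X58.747 Y50.625
M3 S763
G1 X94.649 Y56.201 F602
G1 X119.668 Y30.678 F602
G1 X135.422 Y74.150 F602
G1 X159.437 Y41.527 F602
G1 X138.186 Y45.347 F602
G0 X40.874 Y108.312
M3 S763
G1 X46.016 Y108.365 F602
G1 X49.201 Y108.792 F602
G1 X50.429 Y109.593 F602
G1 X49.699 Y110.768 F602
G1 X47.013 Y112.317 F602
G1 X42.369 Y114.240 F602
G1 X35.767 Y116.537 F602
G1 X27.209 Y119.208 F602
G0 X101.076 Y54.962
M3 S763
G1 X109.388 Y48.902 F602
G1 X110.981 Y38.739 F602
G1 X104.921 Y30.427 F602
G1 X94.758 Y28.834 F602
G1 X86.446 Y34.894 F602
G1 X84.853 Y45.057 F602
G1 X90.913 Y53.369 F602
G1 X101.076 Y54.962 F602
G0 X110.923 Y130.159
M3 S763
G1 X69.944 Y126.053 F602
G1 X132.498 Y104.991 F602
G1 X9.898 Y125.586 F602
G1 X151.991 Y145.379 F602
G1 X37.515 Y67.586 F602
M5
G0 X0.000 Y0.000

viewBox `0 0 186.542 158.741` with mm width/height → 1 unit = 1 mm. Flip: y_m = 158.741 − y_svg.

**Shape 1** — `<path>` line segment, stroke `#000000` → cut (S763, F602). Machine vertices: (127.727,9.500) → (176.017,15.457). Open path.

**Shape 2** — `<polyline>` open polyline, stroke `#000000` → cut (S763, F602). Machine vertices: (58.747,50.625) → (94.649,56.201) → (119.668,30.678) → (135.422,74.150) → (159.437,41.527) → (138.186,45.347). Open path.

**Shape 3** — `<path>` quadratic bezier, stroke `#000000` → cut (S763, F602). Control points (SVG): P0=(40.874,50.429), P1=(65.357,50.965), P2=(27.209,39.533); sampled at t=k/8. Machine vertices: (40.874,108.312) → (46.016,108.365) → (49.201,108.792) → (50.429,109.593) → (49.699,110.768) → (47.013,112.317) → (42.369,114.240) → (35.767,116.537) → (27.209,119.208). Open path.

**Shape 4** — `<polygon>` regular polygon, stroke `#000000` → cut (S763, F602). Machine vertices: (101.076,54.962) → (109.388,48.902) → (110.981,38.739) → (104.921,30.427) → (94.758,28.834) → (86.446,34.894) → (84.853,45.057) → (90.913,53.369) → (101.076,54.962). Closed: final G1 returns to the first vertex.

**Shape 5** — `<polyline>` open polyline, stroke `#000000` → cut (S763, F602). Machine vertices: (110.923,130.159) → (69.944,126.053) → (132.498,104.991) → (9.898,125.586) → (151.991,145.379) → (37.515,67.586). Open path.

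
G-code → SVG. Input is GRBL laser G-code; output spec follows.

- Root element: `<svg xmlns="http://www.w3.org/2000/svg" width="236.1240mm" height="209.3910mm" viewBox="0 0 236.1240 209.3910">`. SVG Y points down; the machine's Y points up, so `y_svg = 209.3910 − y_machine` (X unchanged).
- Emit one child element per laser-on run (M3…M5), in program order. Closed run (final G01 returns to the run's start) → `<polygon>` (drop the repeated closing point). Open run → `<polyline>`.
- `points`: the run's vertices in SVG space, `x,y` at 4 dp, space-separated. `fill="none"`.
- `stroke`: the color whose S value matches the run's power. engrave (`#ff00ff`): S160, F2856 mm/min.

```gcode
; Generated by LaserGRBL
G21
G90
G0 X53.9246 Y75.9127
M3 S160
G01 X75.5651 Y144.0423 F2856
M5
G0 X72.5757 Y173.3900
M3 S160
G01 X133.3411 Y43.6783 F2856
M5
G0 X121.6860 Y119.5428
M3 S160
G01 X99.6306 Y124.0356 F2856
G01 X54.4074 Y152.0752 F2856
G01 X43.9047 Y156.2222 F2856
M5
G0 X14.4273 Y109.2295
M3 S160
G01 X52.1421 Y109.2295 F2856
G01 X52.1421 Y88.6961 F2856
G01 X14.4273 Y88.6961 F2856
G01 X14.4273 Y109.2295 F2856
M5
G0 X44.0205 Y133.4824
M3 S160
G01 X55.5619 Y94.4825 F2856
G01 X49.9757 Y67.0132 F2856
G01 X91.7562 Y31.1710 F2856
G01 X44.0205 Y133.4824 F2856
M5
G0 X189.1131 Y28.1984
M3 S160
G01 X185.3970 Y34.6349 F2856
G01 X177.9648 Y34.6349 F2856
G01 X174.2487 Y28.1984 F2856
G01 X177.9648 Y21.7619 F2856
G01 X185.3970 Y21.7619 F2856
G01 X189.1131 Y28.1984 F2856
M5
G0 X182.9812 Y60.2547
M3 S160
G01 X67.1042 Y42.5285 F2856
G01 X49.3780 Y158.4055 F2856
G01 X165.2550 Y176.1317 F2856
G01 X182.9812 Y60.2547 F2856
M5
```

Each laser-on run becomes one SVG element. Flip Y back into SVG space with y_svg = 209.3910 − y_machine. Every run uses S160, so all elements get stroke `#ff00ff` (engrave).

Run 1: The run is open, so emit a `<polyline>` with points (Y-flipped): 53.9246,133.4783 75.5651,65.3487.

Run 2: The run is open, so emit a `<polyline>` with points (Y-flipped): 72.5757,36.0010 133.3411,165.7127.

Run 3: The run is open, so emit a `<polyline>` with points (Y-flipped): 121.6860,89.8482 99.6306,85.3554 54.4074,57.3158 43.9047,53.1688.

Run 4: The run returns to its start, so emit a `<polygon>` with points (Y-flipped): 14.4273,100.1615 52.1421,100.1615 52.1421,120.6949 14.4273,120.6949.

Run 5: The run returns to its start, so emit a `<polygon>` with points (Y-flipped): 44.0205,75.9086 55.5619,114.9085 49.9757,142.3778 91.7562,178.2200.

Run 6: The run returns to its start, so emit a `<polygon>` with points (Y-flipped): 189.1131,181.1926 185.3970,174.7561 177.9648,174.7561 174.2487,181.1926 177.9648,187.6291 185.3970,187.6291.

Run 7: The run returns to its start, so emit a `<polygon>` with points (Y-flipped): 182.9812,149.1363 67.1042,166.8625 49.3780,50.9855 165.2550,33.2593.

<svg xmlns="http://www.w3.org/2000/svg" width="236.1240mm" height="209.3910mm" viewBox="0 0 236.1240 209.3910">
  <polyline points="53.9246,133.4783 75.5651,65.3487" fill="none" stroke="#ff00ff"/>
  <polyline points="72.5757,36.0010 133.3411,165.7127" fill="none" stroke="#ff00ff"/>
  <polyline points="121.6860,89.8482 99.6306,85.3554 54.4074,57.3158 43.9047,53.1688" fill="none" stroke="#ff00ff"/>
  <polygon points="14.4273,100.1615 52.1421,100.1615 52.1421,120.6949 14.4273,120.6949" fill="none" stroke="#ff00ff"/>
  <polygon points="44.0205,75.9086 55.5619,114.9085 49.9757,142.3778 91.7562,178.2200" fill="none" stroke="#ff00ff"/>
  <polygon points="189.1131,181.1926 185.3970,174.7561 177.9648,174.7561 174.2487,181.1926 177.9648,187.6291 185.3970,187.6291" fill="none" stroke="#ff00ff"/>
  <polygon points="182.9812,149.1363 67.1042,166.8625 49.3780,50.9855 165.2550,33.2593" fill="none" stroke="#ff00ff"/>
</svg>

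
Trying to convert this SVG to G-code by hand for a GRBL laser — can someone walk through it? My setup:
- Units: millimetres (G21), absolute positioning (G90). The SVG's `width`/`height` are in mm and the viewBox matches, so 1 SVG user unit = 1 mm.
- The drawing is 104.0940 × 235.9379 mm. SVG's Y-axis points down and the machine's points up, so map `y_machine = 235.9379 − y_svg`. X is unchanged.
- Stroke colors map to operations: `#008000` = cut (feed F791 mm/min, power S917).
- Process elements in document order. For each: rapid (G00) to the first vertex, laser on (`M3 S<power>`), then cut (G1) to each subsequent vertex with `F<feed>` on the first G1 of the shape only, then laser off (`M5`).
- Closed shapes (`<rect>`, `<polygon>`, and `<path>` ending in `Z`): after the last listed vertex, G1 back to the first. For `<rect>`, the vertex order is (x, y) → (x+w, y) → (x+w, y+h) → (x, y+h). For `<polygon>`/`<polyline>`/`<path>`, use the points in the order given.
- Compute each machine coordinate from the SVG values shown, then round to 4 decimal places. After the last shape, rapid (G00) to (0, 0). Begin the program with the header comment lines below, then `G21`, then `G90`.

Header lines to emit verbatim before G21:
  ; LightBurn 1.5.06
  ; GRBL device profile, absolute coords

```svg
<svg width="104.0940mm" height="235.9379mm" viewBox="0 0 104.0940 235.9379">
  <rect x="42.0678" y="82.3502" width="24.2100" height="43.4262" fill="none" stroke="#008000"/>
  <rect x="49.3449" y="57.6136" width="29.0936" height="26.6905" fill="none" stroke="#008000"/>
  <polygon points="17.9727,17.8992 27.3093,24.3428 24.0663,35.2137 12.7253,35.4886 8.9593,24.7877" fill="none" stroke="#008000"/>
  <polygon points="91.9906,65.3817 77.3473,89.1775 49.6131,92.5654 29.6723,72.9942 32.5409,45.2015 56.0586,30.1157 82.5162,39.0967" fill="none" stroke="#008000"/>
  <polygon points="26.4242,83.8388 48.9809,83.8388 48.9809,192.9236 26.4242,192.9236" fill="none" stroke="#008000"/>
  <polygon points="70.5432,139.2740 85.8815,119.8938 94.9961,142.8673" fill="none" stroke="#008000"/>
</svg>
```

; LightBurn 1.5.06
; GRBL device profile, absolute coords
G21
G90
G00 X42.0678 Y153.5877
M3 S917
G1 X66.2778 Y153.5877 F791
G1 X66.2778 Y110.1615
G1 X42.0678 Y110.1615
G1 X42.0678 Y153.5877
M5
G00 X49.3449 Y178.3243
M3 S917
G1 X78.4385 Y178.3243 F791
G1 X78.4385 Y151.6338
G1 X49.3449 Y151.6338
G1 X49.3449 Y178.3243
M5
G00 X17.9727 Y218.0387
M3 S917
G1 X27.3093 Y211.5951 F791
G1 X24.0663 Y200.7242
G1 X12.7253 Y200.4493
G1 X8.9593 Y211.1502
G1 X17.9727 Y218.0387
M5
G00 X91.9906 Y170.5562
M3 S917
G1 X77.3473 Y146.7604 F791
G1 X49.6131 Y143.3725
G1 X29.6723 Y162.9437
G1 X32.5409 Y190.7364
G1 X56.0586 Y205.8222
G1 X82.5162 Y196.8412
G1 X91.9906 Y170.5562
M5
G00 X26.4242 Y152.0991
M3 S917
G1 X48.9809 Y152.0991 F791
G1 X48.9809 Y43.0143
G1 X26.4242 Y43.0143
G1 X26.4242 Y152.0991
M5
G00 X70.5432 Y96.6639
M3 S917
G1 X85.8815 Y116.0441 F791
G1 X94.9961 Y93.0706
G1 X70.5432 Y96.6639
M5
G00 X0.0000 Y0.0000

Since the viewBox matches the mm dimensions, user units are millimetres directly. The only transform is the Y-flip y_m = 235.9379 − y_svg.

Shape 1 is a rectangle drawn with `<rect>`. Its stroke #008000 means cut at S917, F791. After flipping Y the toolpath is (42.0678,153.5877) → (66.2778,153.5877) → (66.2778,110.1615) → (42.0678,110.1615) → (42.0678,153.5877), returning to the start.

Shape 2 is a rectangle drawn with `<rect>`. Its stroke #008000 means cut at S917, F791. After flipping Y the toolpath is (49.3449,178.3243) → (78.4385,178.3243) → (78.4385,151.6338) → (49.3449,151.6338) → (49.3449,178.3243), returning to the start.

Shape 3 is a regular polygon drawn with `<polygon>`. Its stroke #008000 means cut at S917, F791. After flipping Y the toolpath is (17.9727,218.0387) → (27.3093,211.5951) → (24.0663,200.7242) → (12.7253,200.4493) → (8.9593,211.1502) → (17.9727,218.0387), returning to the start.

Shape 4 is a regular polygon drawn with `<polygon>`. Its stroke #008000 means cut at S917, F791. After flipping Y the toolpath is (91.9906,170.5562) → (77.3473,146.7604) → (49.6131,143.3725) → (29.6723,162.9437) → (32.5409,190.7364) → (56.0586,205.8222) → (82.5162,196.8412) → (91.9906,170.5562), returning to the start.

Shape 5 is a rectangle drawn with `<polygon>`. Its stroke #008000 means cut at S917, F791. After flipping Y the toolpath is (26.4242,152.0991) → (48.9809,152.0991) → (48.9809,43.0143) → (26.4242,43.0143) → (26.4242,152.0991), returning to the start.

Shape 6 is a regular polygon drawn with `<polygon>`. Its stroke #008000 means cut at S917, F791. After flipping Y the toolpath is (70.5432,96.6639) → (85.8815,116.0441) → (94.9961,93.0706) → (70.5432,96.6639), returning to the start.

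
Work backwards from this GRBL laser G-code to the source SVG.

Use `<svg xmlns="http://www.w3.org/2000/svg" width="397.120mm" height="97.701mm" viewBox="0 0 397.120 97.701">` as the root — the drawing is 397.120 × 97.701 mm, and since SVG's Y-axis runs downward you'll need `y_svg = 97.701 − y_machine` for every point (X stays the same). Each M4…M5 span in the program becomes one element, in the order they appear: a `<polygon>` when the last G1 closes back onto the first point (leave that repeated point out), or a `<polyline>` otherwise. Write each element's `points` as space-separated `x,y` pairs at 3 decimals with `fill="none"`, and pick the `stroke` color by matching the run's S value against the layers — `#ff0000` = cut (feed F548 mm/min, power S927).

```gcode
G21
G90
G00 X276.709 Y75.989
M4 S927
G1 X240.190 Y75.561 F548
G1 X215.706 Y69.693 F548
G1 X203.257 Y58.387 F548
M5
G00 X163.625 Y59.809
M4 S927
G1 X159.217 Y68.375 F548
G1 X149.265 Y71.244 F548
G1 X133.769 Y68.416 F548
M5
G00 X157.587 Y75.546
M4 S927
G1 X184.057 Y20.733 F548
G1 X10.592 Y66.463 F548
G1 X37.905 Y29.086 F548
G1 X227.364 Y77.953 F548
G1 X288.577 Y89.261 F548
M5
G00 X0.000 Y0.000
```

<svg xmlns="http://www.w3.org/2000/svg" width="397.120mm" height="97.701mm" viewBox="0 0 397.120 97.701">
  <polyline points="276.709,21.712 240.190,22.140 215.706,28.008 203.257,39.314" fill="none" stroke="#ff0000"/>
  <polyline points="163.625,37.892 159.217,29.326 149.265,26.457 133.769,29.285" fill="none" stroke="#ff0000"/>
  <polyline points="157.587,22.155 184.057,76.968 10.592,31.238 37.905,68.615 227.364,19.748 288.577,8.440" fill="none" stroke="#ff0000"/>
</svg>

y_svg = 97.701 − y_m. Every run uses S927, so all elements get stroke `#ff0000` (cut).

[1] open run; points: 276.709,21.712 240.190,22.140 215.706,28.008 203.257,39.314

[2] open run; points: 163.625,37.892 159.217,29.326 149.265,26.457 133.769,29.285

[3] open run; points: 157.587,22.155 184.057,76.968 10.592,31.238 37.905,68.615 227.364,19.748 288.577,8.440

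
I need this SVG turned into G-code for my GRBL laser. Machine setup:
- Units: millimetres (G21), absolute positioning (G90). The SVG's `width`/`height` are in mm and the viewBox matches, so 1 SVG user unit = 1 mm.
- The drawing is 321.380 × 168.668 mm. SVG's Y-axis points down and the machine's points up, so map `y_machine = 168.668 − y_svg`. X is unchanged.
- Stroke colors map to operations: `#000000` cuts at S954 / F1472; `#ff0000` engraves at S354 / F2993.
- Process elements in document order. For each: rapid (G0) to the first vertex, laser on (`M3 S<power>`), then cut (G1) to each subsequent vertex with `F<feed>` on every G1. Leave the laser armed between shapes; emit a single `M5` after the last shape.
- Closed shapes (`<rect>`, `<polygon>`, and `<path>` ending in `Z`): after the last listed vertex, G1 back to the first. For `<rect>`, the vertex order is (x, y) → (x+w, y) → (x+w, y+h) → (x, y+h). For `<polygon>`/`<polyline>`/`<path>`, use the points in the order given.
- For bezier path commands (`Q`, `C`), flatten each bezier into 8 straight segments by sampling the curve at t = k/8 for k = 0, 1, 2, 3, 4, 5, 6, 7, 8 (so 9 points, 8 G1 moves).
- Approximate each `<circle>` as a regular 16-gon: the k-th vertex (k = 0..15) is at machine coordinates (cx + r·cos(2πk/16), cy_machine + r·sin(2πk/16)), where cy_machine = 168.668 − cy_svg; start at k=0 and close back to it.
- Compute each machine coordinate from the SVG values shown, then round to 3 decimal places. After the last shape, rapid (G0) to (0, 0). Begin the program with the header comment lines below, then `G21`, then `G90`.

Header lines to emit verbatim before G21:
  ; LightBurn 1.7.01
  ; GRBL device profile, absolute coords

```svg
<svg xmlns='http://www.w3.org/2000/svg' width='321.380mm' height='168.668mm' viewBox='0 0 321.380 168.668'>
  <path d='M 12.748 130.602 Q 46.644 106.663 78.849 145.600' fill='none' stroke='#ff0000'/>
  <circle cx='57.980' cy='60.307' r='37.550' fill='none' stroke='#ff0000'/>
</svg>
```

1 u = 1 mm; y_m = 168.668 − y.

[1] `<path>` quadratic bezier, #ff0000→engrave S354 F2993: (12.748,38.066) → (21.196,43.068) → (29.590,46.106) → (37.932,47.178) → (46.221,46.286) → (54.457,43.429) → (62.641,38.607) → (70.771,31.820) → (78.849,23.068)

[2] `<circle>` circle, #ff0000→engrave S354 F2993: (95.530,108.361) → (92.672,122.731) → (84.532,134.913) → (72.350,143.053) → (57.980,145.911) → (43.610,143.053) → (31.428,134.913) → (23.288,122.731) → (20.430,108.361) → (23.288,93.991) → (31.428,81.809) → (43.610,73.669) → (57.980,70.811) → (72.350,73.669) → (84.532,81.809) → (92.672,93.991) → (95.530,108.361) (closed)

; LightBurn 1.7.01
; GRBL device profile, absolute coords
G21
G90
G0 X12.748 Y38.066
M3 S354
G1 X21.196 Y43.068 F2993
G1 X29.590 Y46.106 F2993
G1 X37.932 Y47.178 F2993
G1 X46.221 Y46.286 F2993
G1 X54.457 Y43.429 F2993
G1 X62.641 Y38.607 F2993
G1 X70.771 Y31.820 F2993
G1 X78.849 Y23.068 F2993
G0 X95.530 Y108.361
M3 S354
G1 X92.672 Y122.731 F2993
G1 X84.532 Y134.913 F2993
G1 X72.350 Y143.053 F2993
G1 X57.980 Y145.911 F2993
G1 X43.610 Y143.053 F2993
G1 X31.428 Y134.913 F2993
G1 X23.288 Y122.731 F2993
G1 X20.430 Y108.361 F2993
G1 X23.288 Y93.991 F2993
G1 X31.428 Y81.809 F2993
G1 X43.610 Y73.669 F2993
G1 X57.980 Y70.811 F2993
G1 X72.350 Y73.669 F2993
G1 X84.532 Y81.809 F2993
G1 X92.672 Y93.991 F2993
G1 X95.530 Y108.361 F2993
M5
G0 X0.000 Y0.000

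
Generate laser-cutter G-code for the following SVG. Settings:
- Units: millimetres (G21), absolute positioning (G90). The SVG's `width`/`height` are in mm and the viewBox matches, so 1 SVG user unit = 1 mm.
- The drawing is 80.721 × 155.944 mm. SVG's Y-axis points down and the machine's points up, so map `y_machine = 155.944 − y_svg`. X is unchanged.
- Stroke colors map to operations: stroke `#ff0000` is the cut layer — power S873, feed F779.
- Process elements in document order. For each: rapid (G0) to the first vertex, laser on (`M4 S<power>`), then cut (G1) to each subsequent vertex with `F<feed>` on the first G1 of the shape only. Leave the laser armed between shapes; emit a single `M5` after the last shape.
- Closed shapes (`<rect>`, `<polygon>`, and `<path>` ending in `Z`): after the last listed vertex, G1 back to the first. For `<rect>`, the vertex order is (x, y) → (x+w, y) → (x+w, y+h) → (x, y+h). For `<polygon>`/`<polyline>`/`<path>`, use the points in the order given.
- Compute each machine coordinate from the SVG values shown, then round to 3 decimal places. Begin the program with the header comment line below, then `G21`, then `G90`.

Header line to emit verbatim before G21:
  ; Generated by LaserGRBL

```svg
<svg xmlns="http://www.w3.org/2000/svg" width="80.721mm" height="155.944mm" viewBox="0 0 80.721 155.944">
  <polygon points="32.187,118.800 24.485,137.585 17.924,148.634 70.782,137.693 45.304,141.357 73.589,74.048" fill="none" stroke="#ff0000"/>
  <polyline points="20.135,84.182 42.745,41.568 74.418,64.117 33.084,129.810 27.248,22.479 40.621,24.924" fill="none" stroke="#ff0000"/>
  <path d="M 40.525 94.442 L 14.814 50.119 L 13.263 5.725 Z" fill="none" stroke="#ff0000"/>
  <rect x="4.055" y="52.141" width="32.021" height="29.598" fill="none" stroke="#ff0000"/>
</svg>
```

Since the viewBox matches the mm dimensions, user units are millimetres directly. The only transform is the Y-flip y_m = 155.944 − y_svg.

Shape 1 is a closed polygon drawn with `<polygon>`. Its stroke #ff0000 means cut at S873, F779. After flipping Y the toolpath is (32.187,37.144) → (24.485,18.359) → (17.924,7.310) → (70.782,18.251) → (45.304,14.587) → (73.589,81.896) → (32.187,37.144), returning to the start.

Shape 2 is a open polyline drawn with `<polyline>`. Its stroke #ff0000 means cut at S873, F779. After flipping Y the toolpath is (20.135,71.762) → (42.745,114.376) → (74.418,91.827) → (33.084,26.134) → (27.248,133.465) → (40.621,131.020).

Shape 3 is a closed polygon drawn with `<path>`. Its stroke #ff0000 means cut at S873, F779. After flipping Y the toolpath is (40.525,61.502) → (14.814,105.825) → (13.263,150.219) → (40.525,61.502), returning to the start.

Shape 4 is a rectangle drawn with `<rect>`. Its stroke #ff0000 means cut at S873, F779. After flipping Y the toolpath is (4.055,103.803) → (36.076,103.803) → (36.076,74.205) → (4.055,74.205) → (4.055,103.803), returning to the start.

; Generated by LaserGRBL
G21
G90
G0 X32.187 Y37.144
M4 S873
G1 X24.485 Y18.359 F779
G1 X17.924 Y7.310
G1 X70.782 Y18.251
G1 X45.304 Y14.587
G1 X73.589 Y81.896
G1 X32.187 Y37.144
G0 X20.135 Y71.762
M4 S873
G1 X42.745 Y114.376 F779
G1 X74.418 Y91.827
G1 X33.084 Y26.134
G1 X27.248 Y133.465
G1 X40.621 Y131.020
G0 X40.525 Y61.502
M4 S873
G1 X14.814 Y105.825 F779
G1 X13.263 Y150.219
G1 X40.525 Y61.502
G0 X4.055 Y103.803
M4 S873
G1 X36.076 Y103.803 F779
G1 X36.076 Y74.205
G1 X4.055 Y74.205
G1 X4.055 Y103.803
M5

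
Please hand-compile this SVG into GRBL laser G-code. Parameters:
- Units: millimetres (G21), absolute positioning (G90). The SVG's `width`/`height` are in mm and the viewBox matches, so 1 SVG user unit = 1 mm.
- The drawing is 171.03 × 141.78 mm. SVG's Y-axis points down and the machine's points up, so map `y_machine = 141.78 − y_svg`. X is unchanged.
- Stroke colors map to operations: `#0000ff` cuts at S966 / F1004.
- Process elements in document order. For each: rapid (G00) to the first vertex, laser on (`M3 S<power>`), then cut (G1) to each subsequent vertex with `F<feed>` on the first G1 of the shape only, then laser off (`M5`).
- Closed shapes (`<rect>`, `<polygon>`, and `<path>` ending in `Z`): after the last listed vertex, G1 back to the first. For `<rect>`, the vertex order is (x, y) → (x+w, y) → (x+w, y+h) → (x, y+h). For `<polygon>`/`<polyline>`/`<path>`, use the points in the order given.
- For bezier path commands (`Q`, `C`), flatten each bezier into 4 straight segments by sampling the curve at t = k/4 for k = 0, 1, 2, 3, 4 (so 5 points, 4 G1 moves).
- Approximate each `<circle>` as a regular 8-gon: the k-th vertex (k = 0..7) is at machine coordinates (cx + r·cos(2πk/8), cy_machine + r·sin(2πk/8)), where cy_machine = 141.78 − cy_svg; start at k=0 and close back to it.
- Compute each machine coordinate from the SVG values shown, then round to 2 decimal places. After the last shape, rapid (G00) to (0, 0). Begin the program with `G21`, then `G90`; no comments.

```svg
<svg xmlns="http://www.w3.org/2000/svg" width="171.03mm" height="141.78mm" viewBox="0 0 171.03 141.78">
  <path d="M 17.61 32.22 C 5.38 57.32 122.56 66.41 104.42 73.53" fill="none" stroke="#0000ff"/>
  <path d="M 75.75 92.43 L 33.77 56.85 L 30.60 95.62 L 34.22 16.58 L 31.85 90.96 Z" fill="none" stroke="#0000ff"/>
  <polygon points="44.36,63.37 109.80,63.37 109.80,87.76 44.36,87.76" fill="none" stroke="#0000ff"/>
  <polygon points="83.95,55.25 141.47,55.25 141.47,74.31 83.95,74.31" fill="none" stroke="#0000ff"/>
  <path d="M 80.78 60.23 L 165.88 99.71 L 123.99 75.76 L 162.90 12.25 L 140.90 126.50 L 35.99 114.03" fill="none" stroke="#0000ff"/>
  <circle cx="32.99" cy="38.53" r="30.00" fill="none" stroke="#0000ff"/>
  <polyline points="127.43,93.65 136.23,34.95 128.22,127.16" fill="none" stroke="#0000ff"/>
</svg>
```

1 u = 1 mm; y_m = 141.78 − y.

[1] `<path>` cubic bezier, #0000ff→cut S966 F1004: (17.61,109.56) → (28.57,93.52) → (63.23,82.16) → (96.79,74.18) → (104.42,68.25)

[2] `<path>` closed polygon, #0000ff→cut S966 F1004: (75.75,49.35) → (33.77,84.93) → (30.60,46.16) → (34.22,125.20) → (31.85,50.82) → (75.75,49.35) (closed)

[3] `<polygon>` rectangle, #0000ff→cut S966 F1004: (44.36,78.41) → (109.80,78.41) → (109.80,54.02) → (44.36,54.02) → (44.36,78.41) (closed)

[4] `<polygon>` rectangle, #0000ff→cut S966 F1004: (83.95,86.53) → (141.47,86.53) → (141.47,67.47) → (83.95,67.47) → (83.95,86.53) (closed)

[5] `<path>` open polyline, #0000ff→cut S966 F1004: (80.78,81.55) → (165.88,42.07) → (123.99,66.02) → (162.90,129.53) → (140.90,15.28) → (35.99,27.75)

[6] `<circle>` circle, #0000ff→cut S966 F1004: (62.99,103.25) → (54.20,124.46) → (32.99,133.25) → (11.78,124.46) → (2.99,103.25) → (11.78,82.04) → (32.99,73.25) → (54.20,82.04) → (62.99,103.25) (closed)

[7] `<polyline>` open polyline, #0000ff→cut S966 F1004: (127.43,48.13) → (136.23,106.83) → (128.22,14.62)

G21
G90
G00 X17.61 Y109.56
M3 S966
G1 X28.57 Y93.52 F1004
G1 X63.23 Y82.16
G1 X96.79 Y74.18
G1 X104.42 Y68.25
M5
G00 X75.75 Y49.35
M3 S966
G1 X33.77 Y84.93 F1004
G1 X30.60 Y46.16
G1 X34.22 Y125.20
G1 X31.85 Y50.82
G1 X75.75 Y49.35
M5
G00 X44.36 Y78.41
M3 S966
G1 X109.80 Y78.41 F1004
G1 X109.80 Y54.02
G1 X44.36 Y54.02
G1 X44.36 Y78.41
M5
G00 X83.95 Y86.53
M3 S966
G1 X141.47 Y86.53 F1004
G1 X141.47 Y67.47
G1 X83.95 Y67.47
G1 X83.95 Y86.53
M5
G00 X80.78 Y81.55
M3 S966
G1 X165.88 Y42.07 F1004
G1 X123.99 Y66.02
G1 X162.90 Y129.53
G1 X140.90 Y15.28
G1 X35.99 Y27.75
M5
G00 X62.99 Y103.25
M3 S966
G1 X54.20 Y124.46 F1004
G1 X32.99 Y133.25
G1 X11.78 Y124.46
G1 X2.99 Y103.25
G1 X11.78 Y82.04
G1 X32.99 Y73.25
G1 X54.20 Y82.04
G1 X62.99 Y103.25
M5
G00 X127.43 Y48.13
M3 S966
G1 X136.23 Y106.83 F1004
G1 X128.22 Y14.62
M5
G00 X0.00 Y0.00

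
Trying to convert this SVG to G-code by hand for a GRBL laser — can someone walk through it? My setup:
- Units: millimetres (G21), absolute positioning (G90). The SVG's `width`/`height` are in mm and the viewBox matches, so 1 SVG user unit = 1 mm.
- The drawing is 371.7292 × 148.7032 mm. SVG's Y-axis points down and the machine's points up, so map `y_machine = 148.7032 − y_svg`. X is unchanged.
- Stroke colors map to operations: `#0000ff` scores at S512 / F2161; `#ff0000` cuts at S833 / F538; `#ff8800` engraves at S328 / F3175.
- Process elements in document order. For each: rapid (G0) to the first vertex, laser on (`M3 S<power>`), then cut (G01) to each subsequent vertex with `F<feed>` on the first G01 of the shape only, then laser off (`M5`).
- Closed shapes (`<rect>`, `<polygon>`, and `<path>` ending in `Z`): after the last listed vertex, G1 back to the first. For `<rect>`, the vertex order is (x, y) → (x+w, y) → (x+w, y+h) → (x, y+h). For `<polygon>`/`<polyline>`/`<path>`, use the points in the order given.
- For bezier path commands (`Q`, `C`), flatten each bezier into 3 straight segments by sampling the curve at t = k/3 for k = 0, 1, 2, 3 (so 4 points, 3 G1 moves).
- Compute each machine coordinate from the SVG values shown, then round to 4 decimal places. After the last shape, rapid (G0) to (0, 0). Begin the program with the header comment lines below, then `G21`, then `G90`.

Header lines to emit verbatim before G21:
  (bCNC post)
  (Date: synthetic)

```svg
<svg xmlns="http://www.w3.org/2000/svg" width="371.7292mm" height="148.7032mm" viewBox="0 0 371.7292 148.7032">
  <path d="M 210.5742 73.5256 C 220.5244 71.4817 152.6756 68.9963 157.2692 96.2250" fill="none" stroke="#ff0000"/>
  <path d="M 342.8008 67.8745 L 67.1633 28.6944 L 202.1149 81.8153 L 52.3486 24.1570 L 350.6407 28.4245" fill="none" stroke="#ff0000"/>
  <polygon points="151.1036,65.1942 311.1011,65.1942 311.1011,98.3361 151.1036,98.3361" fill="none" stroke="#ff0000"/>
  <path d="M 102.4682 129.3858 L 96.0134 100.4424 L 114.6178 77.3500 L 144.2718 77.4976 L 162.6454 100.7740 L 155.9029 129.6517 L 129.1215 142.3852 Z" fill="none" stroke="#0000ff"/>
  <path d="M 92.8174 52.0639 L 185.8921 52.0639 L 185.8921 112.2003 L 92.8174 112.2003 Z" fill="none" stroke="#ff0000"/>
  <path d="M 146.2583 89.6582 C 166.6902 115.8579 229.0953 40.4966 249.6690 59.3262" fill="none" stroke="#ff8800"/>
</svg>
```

(bCNC post)
(Date: synthetic)
G21
G90
G0 X210.5742 Y75.1776
M3 S833
G01 X200.1559 Y76.2518 F538
G01 X171.2586 Y70.9191
G01 X157.2692 Y52.4782
M5
G0 X342.8008 Y80.8287
M3 S833
G01 X67.1633 Y120.0088 F538
G01 X202.1149 Y66.8879
G01 X52.3486 Y124.5462
G01 X350.6407 Y120.2787
M5
G0 X151.1036 Y83.5090
M3 S833
G01 X311.1011 Y83.5090 F538
G01 X311.1011 Y50.3671
G01 X151.1036 Y50.3671
G01 X151.1036 Y83.5090
M5
G0 X102.4682 Y19.3174
M3 S512
G01 X96.0134 Y48.2608 F2161
G01 X114.6178 Y71.3532
G01 X144.2718 Y71.2056
G01 X162.6454 Y47.9292
G01 X155.9029 Y19.0515
G01 X129.1215 Y6.3180
G01 X102.4682 Y19.3174
M5
G0 X92.8174 Y96.6393
M3 S833
G01 X185.8921 Y96.6393 F538
G01 X185.8921 Y36.5029
G01 X92.8174 Y36.5029
G01 X92.8174 Y96.6393
M5
G0 X146.2583 Y59.0450
M3 S328
G01 X177.5774 Y59.4489 F3175
G01 X218.2554 Y84.0597
G01 X249.6690 Y89.3770
M5
G0 X0.0000 Y0.0000

Since the viewBox matches the mm dimensions, user units are millimetres directly. The only transform is the Y-flip y_m = 148.7032 − y_svg.

Shape 1 is a cubic bezier drawn with `<path>`. Its stroke #ff0000 means cut at S833, F538. After flipping Y the toolpath is (210.5742,75.1776) → (200.1559,76.2518) → (171.2586,70.9191) → (157.2692,52.4782).

Shape 2 is a open polyline drawn with `<path>`. Its stroke #ff0000 means cut at S833, F538. After flipping Y the toolpath is (342.8008,80.8287) → (67.1633,120.0088) → (202.1149,66.8879) → (52.3486,124.5462) → (350.6407,120.2787).

Shape 3 is a rectangle drawn with `<polygon>`. Its stroke #ff0000 means cut at S833, F538. After flipping Y the toolpath is (151.1036,83.5090) → (311.1011,83.5090) → (311.1011,50.3671) → (151.1036,50.3671) → (151.1036,83.5090), returning to the start.

Shape 4 is a regular polygon drawn with `<path>`. Its stroke #0000ff means score at S512, F2161. After flipping Y the toolpath is (102.4682,19.3174) → (96.0134,48.2608) → (114.6178,71.3532) → (144.2718,71.2056) → (162.6454,47.9292) → (155.9029,19.0515) → (129.1215,6.3180) → (102.4682,19.3174), returning to the start.

Shape 5 is a rectangle drawn with `<path>`. Its stroke #ff0000 means cut at S833, F538. After flipping Y the toolpath is (92.8174,96.6393) → (185.8921,96.6393) → (185.8921,36.5029) → (92.8174,36.5029) → (92.8174,96.6393), returning to the start.

Shape 6 is a cubic bezier drawn with `<path>`. Its stroke #ff8800 means engrave at S328, F3175. After flipping Y the toolpath is (146.2583,59.0450) → (177.5774,59.4489) → (218.2554,84.0597) → (249.6690,89.3770).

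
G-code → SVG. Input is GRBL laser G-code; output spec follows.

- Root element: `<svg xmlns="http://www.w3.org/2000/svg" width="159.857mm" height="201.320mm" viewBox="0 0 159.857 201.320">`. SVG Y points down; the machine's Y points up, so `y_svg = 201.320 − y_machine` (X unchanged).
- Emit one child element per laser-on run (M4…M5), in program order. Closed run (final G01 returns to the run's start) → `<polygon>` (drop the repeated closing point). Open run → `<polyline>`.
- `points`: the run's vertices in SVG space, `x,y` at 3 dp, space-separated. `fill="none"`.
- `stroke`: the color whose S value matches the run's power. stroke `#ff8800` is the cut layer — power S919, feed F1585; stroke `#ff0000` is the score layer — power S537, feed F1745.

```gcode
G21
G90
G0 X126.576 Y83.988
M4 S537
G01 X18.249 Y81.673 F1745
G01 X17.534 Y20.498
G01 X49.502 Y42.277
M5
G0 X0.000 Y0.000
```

Each laser-on run becomes one SVG element. Flip Y back into SVG space with y_svg = 201.320 − y_machine. Every run uses S537, so all elements get stroke `#ff0000` (score).

Run 1: The run is open, so emit a `<polyline>` with points (Y-flipped): 126.576,117.332 18.249,119.647 17.534,180.822 49.502,159.043.

<svg xmlns="http://www.w3.org/2000/svg" width="159.857mm" height="201.320mm" viewBox="0 0 159.857 201.320">
  <polyline points="126.576,117.332 18.249,119.647 17.534,180.822 49.502,159.043" fill="none" stroke="#ff0000"/>
</svg>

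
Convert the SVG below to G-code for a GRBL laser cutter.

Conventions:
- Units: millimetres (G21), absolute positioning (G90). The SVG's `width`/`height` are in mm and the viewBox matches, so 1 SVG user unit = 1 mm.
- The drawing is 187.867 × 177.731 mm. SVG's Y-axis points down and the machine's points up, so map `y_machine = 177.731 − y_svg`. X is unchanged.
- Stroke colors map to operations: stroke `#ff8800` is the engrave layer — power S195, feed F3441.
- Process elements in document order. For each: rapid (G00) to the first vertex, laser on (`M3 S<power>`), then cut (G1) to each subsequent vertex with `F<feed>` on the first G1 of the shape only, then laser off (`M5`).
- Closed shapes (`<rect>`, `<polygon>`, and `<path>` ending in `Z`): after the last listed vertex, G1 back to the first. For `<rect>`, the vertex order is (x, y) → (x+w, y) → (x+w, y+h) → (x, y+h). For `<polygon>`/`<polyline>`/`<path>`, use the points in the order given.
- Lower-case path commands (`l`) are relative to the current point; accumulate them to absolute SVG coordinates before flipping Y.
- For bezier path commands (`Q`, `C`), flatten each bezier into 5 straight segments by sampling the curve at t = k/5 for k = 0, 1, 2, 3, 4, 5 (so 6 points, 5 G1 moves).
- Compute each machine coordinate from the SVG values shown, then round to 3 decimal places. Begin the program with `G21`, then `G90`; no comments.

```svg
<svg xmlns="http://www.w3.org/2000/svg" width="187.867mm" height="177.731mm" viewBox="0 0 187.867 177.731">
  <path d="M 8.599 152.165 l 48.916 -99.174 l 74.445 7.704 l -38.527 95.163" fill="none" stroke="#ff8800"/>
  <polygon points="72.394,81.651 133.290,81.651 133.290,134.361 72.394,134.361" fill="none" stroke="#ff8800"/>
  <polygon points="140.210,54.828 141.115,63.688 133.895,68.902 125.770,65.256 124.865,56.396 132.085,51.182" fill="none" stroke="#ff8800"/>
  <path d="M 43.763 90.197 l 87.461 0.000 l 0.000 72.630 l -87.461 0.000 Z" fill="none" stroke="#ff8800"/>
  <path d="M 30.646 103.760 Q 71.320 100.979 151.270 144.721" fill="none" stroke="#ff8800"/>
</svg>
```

1 u = 1 mm; y_m = 177.731 − y.

[1] `<path>` open polyline, #ff8800→engrave S195 F3441: (8.599,25.566) → (57.515,124.740) → (131.960,117.036) → (93.433,21.873)

[2] `<polygon>` rectangle, #ff8800→engrave S195 F3441: (72.394,96.080) → (133.290,96.080) → (133.290,43.370) → (72.394,43.370) → (72.394,96.080) (closed)

[3] `<polygon>` regular polygon, #ff8800→engrave S195 F3441: (140.210,122.903) → (141.115,114.043) → (133.895,108.829) → (125.770,112.475) → (124.865,121.335) → (132.085,126.549) → (140.210,122.903) (closed)

[4] `<path>` rectangle, #ff8800→engrave S195 F3441: (43.763,87.534) → (131.224,87.534) → (131.224,14.904) → (43.763,14.904) → (43.763,87.534) (closed)

[5] `<path>` quadratic bezier, #ff8800→engrave S195 F3441: (30.646,73.971) → (48.487,73.222) → (69.469,68.752) → (93.594,60.560) → (120.861,48.646) → (151.270,33.010)

G21
G90
G00 X8.599 Y25.566
M3 S195
G1 X57.515 Y124.740 F3441
G1 X131.960 Y117.036
G1 X93.433 Y21.873
M5
G00 X72.394 Y96.080
M3 S195
G1 X133.290 Y96.080 F3441
G1 X133.290 Y43.370
G1 X72.394 Y43.370
G1 X72.394 Y96.080
M5
G00 X140.210 Y122.903
M3 S195
G1 X141.115 Y114.043 F3441
G1 X133.895 Y108.829
G1 X125.770 Y112.475
G1 X124.865 Y121.335
G1 X132.085 Y126.549
G1 X140.210 Y122.903
M5
G00 X43.763 Y87.534
M3 S195
G1 X131.224 Y87.534 F3441
G1 X131.224 Y14.904
G1 X43.763 Y14.904
G1 X43.763 Y87.534
M5
G00 X30.646 Y73.971
M3 S195
G1 X48.487 Y73.222 F3441
G1 X69.469 Y68.752
G1 X93.594 Y60.560
G1 X120.861 Y48.646
G1 X151.270 Y33.010
M5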